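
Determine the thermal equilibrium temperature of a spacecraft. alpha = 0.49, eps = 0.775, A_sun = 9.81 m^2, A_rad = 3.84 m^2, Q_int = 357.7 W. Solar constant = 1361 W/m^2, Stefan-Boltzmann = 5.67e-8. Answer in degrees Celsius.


Numerator = alpha*S*A_sun + Q_int = 0.49*1361*9.81 + 357.7 = 6899.8909 W
Denominator = eps*sigma*A_rad = 0.775*5.67e-8*3.84 = 1.687392e-07 W/K^4
T^4 = 4.0890859e+10 K^4
T = 449.6831 K = 176.5331 C

176.5331 degrees Celsius


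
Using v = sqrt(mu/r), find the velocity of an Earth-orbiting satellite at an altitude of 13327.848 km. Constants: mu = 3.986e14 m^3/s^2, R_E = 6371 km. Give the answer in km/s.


r = R_E + alt = 6371.0 + 13327.848 = 19698.8480 km = 1.9698848e+07 m
v = sqrt(mu/r) = sqrt(3.986e14 / 1.9698848e+07) = 4498.2981 m/s = 4.4983 km/s

4.4983 km/s


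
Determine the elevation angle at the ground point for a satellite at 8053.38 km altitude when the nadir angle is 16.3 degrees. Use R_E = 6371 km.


r = R_E + alt = 14424.3800 km
Law of sines in the satellite / Earth-center / ground-point triangle:
  sin(nadir)/R_E = sin(90 + el)/r  =>  cos(el) = (r/R_E)*sin(nadir)
cos(el) = (14424.3800 / 6371.0000) * sin(16.3 deg) = 0.6354486
el = arccos(0.6354486) = 50.5467 deg
(Earth-central angle = 90 - nadir - el = 23.1533 deg)

50.5467 degrees


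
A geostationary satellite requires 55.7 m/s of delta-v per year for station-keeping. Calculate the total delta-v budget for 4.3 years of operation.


dV = rate * years = 55.7 * 4.3
dV = 239.5100 m/s

239.5100 m/s


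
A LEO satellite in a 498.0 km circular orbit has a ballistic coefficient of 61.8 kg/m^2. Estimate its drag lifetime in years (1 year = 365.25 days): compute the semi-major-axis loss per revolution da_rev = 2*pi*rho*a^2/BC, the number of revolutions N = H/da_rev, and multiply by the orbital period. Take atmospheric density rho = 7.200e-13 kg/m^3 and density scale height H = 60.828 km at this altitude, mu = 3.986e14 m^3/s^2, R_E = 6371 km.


a = R_E + alt = 6869.0000 km = 6.869e+06 m
da_rev = 2*pi*rho*a^2/BC = 2*pi*7.200e-13*(6.869e+06)^2/61.8 = 3.453909 m per revolution
N = H/da_rev = 60828.0000 m / 3.453909 m = 17611.3486 revolutions
P = 2*pi*sqrt(a^3/mu) = 5665.6729 s
lifetime = N*P = 17611.3486 * 5665.6729 = 9.978014e+07 s = 1154.8627 days
years = 1154.8627 / 365.25 = 3.1618 years

3.1618 years


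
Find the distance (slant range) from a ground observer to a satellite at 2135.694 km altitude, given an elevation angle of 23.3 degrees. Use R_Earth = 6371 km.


h = 2135.694 km, el = 23.3 deg
d = -R_E*sin(el) + sqrt((R_E*sin(el))^2 + 2*R_E*h + h^2)
d = -6371.0000*sin(0.4066617) + sqrt((6371.0000*0.3955455)^2 + 2*6371.0000*2135.694 + 2135.694^2)
d = 3654.5002 km

3654.5002 km


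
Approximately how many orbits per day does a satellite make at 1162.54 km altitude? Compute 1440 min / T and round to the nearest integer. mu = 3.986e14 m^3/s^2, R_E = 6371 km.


r = 7.53354e+06 m
T = 2*pi*sqrt(r^3/mu) = 6507.4355 s = 108.4573 min
revs/day = 1440 / 108.4573 = 13.2771
Rounded: 13 revolutions per day

13 revolutions per day


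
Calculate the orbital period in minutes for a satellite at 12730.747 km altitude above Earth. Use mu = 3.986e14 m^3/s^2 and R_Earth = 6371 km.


r = 19101.7470 km = 1.9101747e+07 m
T = 2*pi*sqrt(r^3/mu) = 2*pi*sqrt(6.9697831e+21 / 3.986e14)
T = 26273.6769 s = 437.8946 min

437.8946 minutes


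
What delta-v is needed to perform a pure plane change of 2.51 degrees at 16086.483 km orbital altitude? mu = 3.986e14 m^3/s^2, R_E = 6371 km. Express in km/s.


r = 22457.4830 km = 2.2457483e+07 m
V = sqrt(mu/r) = 4212.9675 m/s
di = 2.51 deg = 0.04380776 rad
dV = 2*V*sin(di/2) = 2*4212.9675*sin(0.02190388)
dV = 184.5459 m/s = 0.1845459 km/s

0.1845 km/s


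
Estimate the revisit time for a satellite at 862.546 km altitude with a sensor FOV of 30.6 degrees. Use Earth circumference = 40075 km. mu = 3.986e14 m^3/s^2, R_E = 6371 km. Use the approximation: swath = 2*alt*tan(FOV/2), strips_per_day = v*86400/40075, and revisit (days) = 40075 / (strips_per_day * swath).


swath = 2*862.546*tan(0.2670354) = 471.9318 km
v = sqrt(mu/r) = 7423.2318 m/s = 7.4232 km/s
strips/day = v*86400/40075 = 7.4232*86400/40075 = 16.0042
coverage/day = strips * swath = 16.0042 * 471.9318 = 7552.8776 km
revisit = 40075 / 7552.8776 = 5.3059 days

5.3059 days


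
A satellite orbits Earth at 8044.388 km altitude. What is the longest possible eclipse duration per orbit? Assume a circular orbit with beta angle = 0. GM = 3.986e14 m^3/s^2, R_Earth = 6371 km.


r = 14415.3880 km
T = 287.0777 min
Eclipse fraction = arcsin(R_E/r)/pi = arcsin(6371.0000/14415.3880)/pi
= arcsin(0.4419583)/pi = 0.1457161
Eclipse duration = 0.1457161 * 287.0777 = 41.8318 min

41.8318 minutes


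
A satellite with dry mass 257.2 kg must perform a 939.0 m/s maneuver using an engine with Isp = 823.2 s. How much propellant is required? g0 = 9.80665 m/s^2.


ve = Isp * g0 = 823.2 * 9.80665 = 8072.834280 m/s
mass ratio = exp(dv/ve) = exp(939.0/8072.834280) = 1.12335082
m_prop = m_dry * (mr - 1) = 257.2 * (1.12335082 - 1)
m_prop = 31.7258 kg

31.7258 kg


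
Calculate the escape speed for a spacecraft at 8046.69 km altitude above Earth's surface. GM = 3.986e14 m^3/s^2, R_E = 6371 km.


r = 6371.0 + 8046.69 = 14417.6900 km = 1.441769e+07 m
v_esc = sqrt(2*mu/r) = sqrt(2*3.986e14 / 1.441769e+07)
v_esc = 7435.9387 m/s = 7.4359 km/s

7.4359 km/s


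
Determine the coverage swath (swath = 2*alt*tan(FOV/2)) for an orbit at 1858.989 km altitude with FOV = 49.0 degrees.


FOV = 49.0 deg = 0.8552113 rad
swath = 2 * alt * tan(FOV/2) = 2 * 1858.989 * tan(0.4276057)
swath = 2 * 1858.989 * 0.4557263
swath = 1694.3802 km

1694.3802 km


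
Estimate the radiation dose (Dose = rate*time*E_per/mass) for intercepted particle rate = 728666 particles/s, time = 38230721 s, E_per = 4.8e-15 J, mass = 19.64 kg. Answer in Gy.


Total energy deposited = rate * time * E_per
  = 728666 * 38230721 * 4.8e-15 = 0.1337156 J
Dose = E_total / mass = 0.1337156 / 19.64
Dose = 0.006808332 Gy

0.0068 Gy


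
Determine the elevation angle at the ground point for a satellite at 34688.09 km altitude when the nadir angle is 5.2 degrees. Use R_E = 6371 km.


r = R_E + alt = 41059.0900 km
Law of sines in the satellite / Earth-center / ground-point triangle:
  sin(nadir)/R_E = sin(90 + el)/r  =>  cos(el) = (r/R_E)*sin(nadir)
cos(el) = (41059.0900 / 6371.0000) * sin(5.2 deg) = 0.5840985
el = arccos(0.5840985) = 54.2607 deg
(Earth-central angle = 90 - nadir - el = 30.5393 deg)

54.2607 degrees


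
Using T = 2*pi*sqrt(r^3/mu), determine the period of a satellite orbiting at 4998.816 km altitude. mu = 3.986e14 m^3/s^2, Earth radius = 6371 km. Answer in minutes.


r = 11369.8160 km = 1.1369816e+07 m
T = 2*pi*sqrt(r^3/mu) = 2*pi*sqrt(1.469807e+21 / 3.986e14)
T = 12065.3903 s = 201.0898 min

201.0898 minutes


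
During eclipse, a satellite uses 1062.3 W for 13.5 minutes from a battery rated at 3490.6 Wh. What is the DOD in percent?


E_used = P * t / 60 = 1062.3 * 13.5 / 60 = 239.0175 Wh
DOD = E_used / E_total * 100 = 239.0175 / 3490.6 * 100
DOD = 6.8475 %

6.8475 %


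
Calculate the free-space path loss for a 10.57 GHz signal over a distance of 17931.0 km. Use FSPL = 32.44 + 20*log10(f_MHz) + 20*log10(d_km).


f = 10.57 GHz = 10570.0000 MHz
d = 17931.0 km
FSPL = 32.44 + 20*log10(10570.0000) + 20*log10(17931.0)
FSPL = 32.44 + 80.4815 + 85.0721
FSPL = 197.9936 dB

197.9936 dB


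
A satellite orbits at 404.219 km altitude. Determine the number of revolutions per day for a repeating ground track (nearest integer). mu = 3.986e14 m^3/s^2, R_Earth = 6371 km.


r = 6.775219e+06 m
T = 2*pi*sqrt(r^3/mu) = 5550.0415 s = 92.5007 min
revs/day = 1440 / 92.5007 = 15.5675
Rounded: 16 revolutions per day

16 revolutions per day


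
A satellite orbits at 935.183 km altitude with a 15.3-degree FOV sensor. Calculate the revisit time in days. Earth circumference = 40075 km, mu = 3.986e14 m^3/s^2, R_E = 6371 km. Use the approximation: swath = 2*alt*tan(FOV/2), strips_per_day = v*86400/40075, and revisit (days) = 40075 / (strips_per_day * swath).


swath = 2*935.183*tan(0.1335177) = 251.2216 km
v = sqrt(mu/r) = 7386.2393 m/s = 7.3862 km/s
strips/day = v*86400/40075 = 7.3862*86400/40075 = 15.9244
coverage/day = strips * swath = 15.9244 * 251.2216 = 4000.5573 km
revisit = 40075 / 4000.5573 = 10.0174 days

10.0174 days


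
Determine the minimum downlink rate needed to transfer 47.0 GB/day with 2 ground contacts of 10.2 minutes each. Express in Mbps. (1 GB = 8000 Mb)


total contact time = 2 * 10.2 * 60 = 1224.0000 s
data = 47.0 GB = 376000.0000 Mb
rate = 376000.0000 / 1224.0000 = 307.1895 Mbps

307.1895 Mbps


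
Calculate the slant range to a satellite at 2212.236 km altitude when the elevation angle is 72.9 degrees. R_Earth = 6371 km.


h = 2212.236 km, el = 72.9 deg
d = -R_E*sin(el) + sqrt((R_E*sin(el))^2 + 2*R_E*h + h^2)
d = -6371.0000*sin(1.2723) + sqrt((6371.0000*0.955793)^2 + 2*6371.0000*2212.236 + 2212.236^2)
d = 2286.9528 km

2286.9528 km


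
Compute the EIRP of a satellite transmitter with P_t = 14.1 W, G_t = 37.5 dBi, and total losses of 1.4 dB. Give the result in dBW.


Pt = 14.1 W = 11.4922 dBW
EIRP = Pt_dBW + Gt - losses = 11.4922 + 37.5 - 1.4 = 47.5922 dBW

47.5922 dBW


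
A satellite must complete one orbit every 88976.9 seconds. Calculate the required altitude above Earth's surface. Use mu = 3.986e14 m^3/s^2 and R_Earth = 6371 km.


T = 88976.9 s
r = (mu*T^2/(4*pi^2))^(1/3) = (3.986e14 * 88976.9^2 / (4*pi^2))^(1/3)
r = 4.3076859e+07 m = 43076.8594 km
alt = r - R_E = 43076.8594 - 6371 = 36705.8594 km

36705.8594 km


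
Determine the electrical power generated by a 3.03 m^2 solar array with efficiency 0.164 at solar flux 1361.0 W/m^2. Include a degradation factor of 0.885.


P = area * eta * S * degradation
P = 3.03 * 0.164 * 1361.0 * 0.885
P = 598.5327 W

598.5327 W


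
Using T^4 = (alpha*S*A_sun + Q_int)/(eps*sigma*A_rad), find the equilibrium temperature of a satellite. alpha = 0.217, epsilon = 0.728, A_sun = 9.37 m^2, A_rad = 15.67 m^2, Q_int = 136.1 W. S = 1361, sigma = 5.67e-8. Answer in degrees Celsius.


Numerator = alpha*S*A_sun + Q_int = 0.217*1361*9.37 + 136.1 = 2903.4077 W
Denominator = eps*sigma*A_rad = 0.728*5.67e-8*15.67 = 6.4681999e-07 W/K^4
T^4 = 4.4887414e+09 K^4
T = 258.8399 K = -14.3101 C

-14.3101 degrees Celsius


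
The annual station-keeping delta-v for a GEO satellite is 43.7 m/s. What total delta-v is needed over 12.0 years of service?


dV = rate * years = 43.7 * 12.0
dV = 524.4000 m/s

524.4000 m/s


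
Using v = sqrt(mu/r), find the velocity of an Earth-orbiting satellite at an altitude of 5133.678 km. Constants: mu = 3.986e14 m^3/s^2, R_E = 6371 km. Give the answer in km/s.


r = R_E + alt = 6371.0 + 5133.678 = 11504.6780 km = 1.1504678e+07 m
v = sqrt(mu/r) = sqrt(3.986e14 / 1.1504678e+07) = 5886.1512 m/s = 5.8862 km/s

5.8862 km/s


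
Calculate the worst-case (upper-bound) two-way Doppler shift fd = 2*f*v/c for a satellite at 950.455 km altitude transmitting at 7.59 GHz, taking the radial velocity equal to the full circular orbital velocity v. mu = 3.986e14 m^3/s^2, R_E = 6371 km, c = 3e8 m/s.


r = 7.321455e+06 m
v = sqrt(mu/r) = 7378.5317 m/s (worst-case radial velocity)
f = 7.59 GHz = 7.59e+09 Hz
fd = 2*f*v/c = 2*7.59e+09*7378.5317/3.0e+08
fd = 373353.7049 Hz

373353.7049 Hz


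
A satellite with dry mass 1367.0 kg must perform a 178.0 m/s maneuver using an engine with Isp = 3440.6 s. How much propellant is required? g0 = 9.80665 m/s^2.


ve = Isp * g0 = 3440.6 * 9.80665 = 33740.759990 m/s
mass ratio = exp(dv/ve) = exp(178.0/33740.759990) = 1.00528946
m_prop = m_dry * (mr - 1) = 1367.0 * (1.00528946 - 1)
m_prop = 7.2307 kg

7.2307 kg


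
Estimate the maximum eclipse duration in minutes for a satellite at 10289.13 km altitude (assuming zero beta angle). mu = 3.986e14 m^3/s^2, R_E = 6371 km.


r = 16660.1300 km
T = 356.6790 min
Eclipse fraction = arcsin(R_E/r)/pi = arcsin(6371.0000/16660.1300)/pi
= arcsin(0.38241)/pi = 0.1249058
Eclipse duration = 0.1249058 * 356.6790 = 44.5513 min

44.5513 minutes


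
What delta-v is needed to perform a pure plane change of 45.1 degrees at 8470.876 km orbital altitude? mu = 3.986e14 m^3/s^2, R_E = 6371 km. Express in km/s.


r = 14841.8760 km = 1.4841876e+07 m
V = sqrt(mu/r) = 5182.3203 m/s
di = 45.1 deg = 0.7871435 rad
dV = 2*V*sin(di/2) = 2*5182.3203*sin(0.3935717)
dV = 3974.7311 m/s = 3.9747 km/s

3.9747 km/s


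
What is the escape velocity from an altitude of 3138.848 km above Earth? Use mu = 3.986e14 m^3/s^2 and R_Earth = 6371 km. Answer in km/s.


r = 6371.0 + 3138.848 = 9509.8480 km = 9.509848e+06 m
v_esc = sqrt(2*mu/r) = sqrt(2*3.986e14 / 9.509848e+06)
v_esc = 9155.8118 m/s = 9.1558 km/s

9.1558 km/s


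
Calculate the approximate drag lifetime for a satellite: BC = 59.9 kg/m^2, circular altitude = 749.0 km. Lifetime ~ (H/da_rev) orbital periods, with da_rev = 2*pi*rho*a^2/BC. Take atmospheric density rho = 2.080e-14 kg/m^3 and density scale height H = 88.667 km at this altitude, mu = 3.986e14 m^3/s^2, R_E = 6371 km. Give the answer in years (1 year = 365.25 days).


a = R_E + alt = 7120.0000 km = 7.12e+06 m
da_rev = 2*pi*rho*a^2/BC = 2*pi*2.080e-14*(7.12e+06)^2/59.9 = 0.11060541 m per revolution
N = H/da_rev = 88667.0000 m / 0.11060541 m = 801651.5680 revolutions
P = 2*pi*sqrt(a^3/mu) = 5979.0366 s
lifetime = N*P = 801651.5680 * 5979.0366 = 4.7931041e+09 s = 55475.7415 days
years = 55475.7415 / 365.25 = 151.8843 years

151.8843 years


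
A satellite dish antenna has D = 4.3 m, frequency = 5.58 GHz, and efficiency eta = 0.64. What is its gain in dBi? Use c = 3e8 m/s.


lambda = c/f = 3e8 / 5.58e+09 = 0.05376344 m
G = eta*(pi*D/lambda)^2 = 0.64*(pi*4.3/0.05376344)^2
G = 40405.6892 (linear)
G = 10*log10(40405.6892) = 46.0644 dBi

46.0644 dBi


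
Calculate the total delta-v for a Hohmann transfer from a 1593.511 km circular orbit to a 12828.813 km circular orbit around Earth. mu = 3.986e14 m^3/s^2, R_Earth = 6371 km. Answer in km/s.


r1 = 7964.5110 km = 7.964511e+06 m
r2 = 19199.8130 km = 1.9199813e+07 m
dv1 = sqrt(mu/r1)*(sqrt(2*r2/(r1+r2)) - 1) = 1336.7151 m/s
dv2 = sqrt(mu/r2)*(1 - sqrt(2*r1/(r1+r2))) = 1067.2675 m/s
total dv = |dv1| + |dv2| = 1336.7151 + 1067.2675 = 2403.9825 m/s = 2.4040 km/s

2.4040 km/s


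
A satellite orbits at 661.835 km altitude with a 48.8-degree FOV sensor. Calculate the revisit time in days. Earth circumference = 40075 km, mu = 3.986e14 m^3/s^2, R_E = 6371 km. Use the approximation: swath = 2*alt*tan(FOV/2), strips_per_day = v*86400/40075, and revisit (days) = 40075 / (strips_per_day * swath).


swath = 2*661.835*tan(0.4258603) = 600.4433 km
v = sqrt(mu/r) = 7528.4129 m/s = 7.5284 km/s
strips/day = v*86400/40075 = 7.5284*86400/40075 = 16.2309
coverage/day = strips * swath = 16.2309 * 600.4433 = 9745.7592 km
revisit = 40075 / 9745.7592 = 4.1120 days

4.1120 days


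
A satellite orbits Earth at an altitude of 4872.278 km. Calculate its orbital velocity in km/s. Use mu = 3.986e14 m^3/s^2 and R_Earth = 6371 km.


r = R_E + alt = 6371.0 + 4872.278 = 11243.2780 km = 1.1243278e+07 m
v = sqrt(mu/r) = sqrt(3.986e14 / 1.1243278e+07) = 5954.1829 m/s = 5.9542 km/s

5.9542 km/s


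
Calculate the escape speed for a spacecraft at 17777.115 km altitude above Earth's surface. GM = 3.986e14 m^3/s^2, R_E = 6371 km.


r = 6371.0 + 17777.115 = 24148.1150 km = 2.4148115e+07 m
v_esc = sqrt(2*mu/r) = sqrt(2*3.986e14 / 2.4148115e+07)
v_esc = 5745.6878 m/s = 5.7457 km/s

5.7457 km/s


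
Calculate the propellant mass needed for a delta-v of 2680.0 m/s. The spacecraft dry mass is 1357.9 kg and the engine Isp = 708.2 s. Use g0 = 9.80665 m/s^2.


ve = Isp * g0 = 708.2 * 9.80665 = 6945.069530 m/s
mass ratio = exp(dv/ve) = exp(2680.0/6945.069530) = 1.47091590
m_prop = m_dry * (mr - 1) = 1357.9 * (1.47091590 - 1)
m_prop = 639.4567 kg

639.4567 kg


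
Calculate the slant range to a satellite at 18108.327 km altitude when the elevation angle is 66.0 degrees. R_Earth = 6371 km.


h = 18108.327 km, el = 66.0 deg
d = -R_E*sin(el) + sqrt((R_E*sin(el))^2 + 2*R_E*h + h^2)
d = -6371.0000*sin(1.1519) + sqrt((6371.0000*0.9135455)^2 + 2*6371.0000*18108.327 + 18108.327^2)
d = 18521.5873 km

18521.5873 km


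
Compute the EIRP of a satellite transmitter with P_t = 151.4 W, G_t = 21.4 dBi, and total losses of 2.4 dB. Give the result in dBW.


Pt = 151.4 W = 21.8013 dBW
EIRP = Pt_dBW + Gt - losses = 21.8013 + 21.4 - 2.4 = 40.8013 dBW

40.8013 dBW


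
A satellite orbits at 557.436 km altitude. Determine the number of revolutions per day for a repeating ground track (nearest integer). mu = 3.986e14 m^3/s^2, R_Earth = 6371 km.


r = 6.928436e+06 m
T = 2*pi*sqrt(r^3/mu) = 5739.3675 s = 95.6561 min
revs/day = 1440 / 95.6561 = 15.0539
Rounded: 15 revolutions per day

15 revolutions per day


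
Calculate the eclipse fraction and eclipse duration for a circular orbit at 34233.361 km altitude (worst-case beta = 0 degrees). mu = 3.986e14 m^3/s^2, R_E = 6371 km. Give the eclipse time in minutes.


r = 40604.3610 km
T = 1357.1223 min
Eclipse fraction = arcsin(R_E/r)/pi = arcsin(6371.0000/40604.3610)/pi
= arcsin(0.1569043)/pi = 0.05015143
Eclipse duration = 0.05015143 * 1357.1223 = 68.0616 min

68.0616 minutes


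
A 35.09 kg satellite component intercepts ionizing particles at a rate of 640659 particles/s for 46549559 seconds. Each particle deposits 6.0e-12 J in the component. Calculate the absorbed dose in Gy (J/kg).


Total energy deposited = rate * time * E_per
  = 640659 * 46549559 * 6.0e-12 = 178.9344 J
Dose = E_total / mass = 178.9344 / 35.09
Dose = 5.0993 Gy

5.0993 Gy


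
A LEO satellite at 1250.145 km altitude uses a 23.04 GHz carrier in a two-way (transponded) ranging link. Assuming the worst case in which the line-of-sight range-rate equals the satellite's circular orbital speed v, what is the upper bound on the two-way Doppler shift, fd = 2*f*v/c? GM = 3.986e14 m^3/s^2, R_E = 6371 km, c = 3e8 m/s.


r = 7.621145e+06 m
v = sqrt(mu/r) = 7232.0020 m/s (worst-case radial velocity)
f = 23.04 GHz = 2.304e+10 Hz
fd = 2*f*v/c = 2*2.304e+10*7232.0020/3.0e+08
fd = 1.1108355e+06 Hz

1.1108e+06 Hz


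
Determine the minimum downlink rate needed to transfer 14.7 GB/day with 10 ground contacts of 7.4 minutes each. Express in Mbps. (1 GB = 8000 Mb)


total contact time = 10 * 7.4 * 60 = 4440.0000 s
data = 14.7 GB = 117600.0000 Mb
rate = 117600.0000 / 4440.0000 = 26.4865 Mbps

26.4865 Mbps


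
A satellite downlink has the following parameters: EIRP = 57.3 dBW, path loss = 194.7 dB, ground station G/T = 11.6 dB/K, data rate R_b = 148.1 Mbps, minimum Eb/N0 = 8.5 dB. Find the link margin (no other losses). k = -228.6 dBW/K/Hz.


C/N0 = EIRP - FSPL + G/T - k = 57.3 - 194.7 + 11.6 - (-228.6)
C/N0 = 102.8000 dB-Hz
R_b = 148.1 Mbps = 1.481e+08 bps -> 10*log10(R_b) = 81.7056 dB-Hz
Eb/N0 = C/N0 - 10*log10(R_b) = 102.8000 - 81.7056 = 21.0944 dB
Margin = Eb/N0 - Eb/N0_req = 21.0944 - 8.5 = 12.5944 dB (link closes)

12.5944 dB


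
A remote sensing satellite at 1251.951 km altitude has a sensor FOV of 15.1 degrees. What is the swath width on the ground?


FOV = 15.1 deg = 0.2635447 rad
swath = 2 * alt * tan(FOV/2) = 2 * 1251.951 * tan(0.1317724)
swath = 2 * 1251.951 * 0.1325404
swath = 331.8681 km

331.8681 km


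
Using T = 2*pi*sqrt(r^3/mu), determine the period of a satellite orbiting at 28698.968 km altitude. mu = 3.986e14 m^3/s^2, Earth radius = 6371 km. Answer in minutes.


r = 35069.9680 km = 3.5069968e+07 m
T = 2*pi*sqrt(r^3/mu) = 2*pi*sqrt(4.3132647e+22 / 3.986e14)
T = 65360.3359 s = 1089.3389 min

1089.3389 minutes


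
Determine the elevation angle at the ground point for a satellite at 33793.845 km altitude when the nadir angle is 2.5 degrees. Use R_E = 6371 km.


r = R_E + alt = 40164.8450 km
Law of sines in the satellite / Earth-center / ground-point triangle:
  sin(nadir)/R_E = sin(90 + el)/r  =>  cos(el) = (r/R_E)*sin(nadir)
cos(el) = (40164.8450 / 6371.0000) * sin(2.5 deg) = 0.2749907
el = arccos(0.2749907) = 74.0385 deg
(Earth-central angle = 90 - nadir - el = 13.4615 deg)

74.0385 degrees


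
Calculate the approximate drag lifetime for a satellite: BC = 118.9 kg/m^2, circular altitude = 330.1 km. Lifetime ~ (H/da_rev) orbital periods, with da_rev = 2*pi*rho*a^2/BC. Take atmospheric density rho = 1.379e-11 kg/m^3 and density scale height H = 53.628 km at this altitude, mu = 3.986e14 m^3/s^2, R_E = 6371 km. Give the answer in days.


a = R_E + alt = 6701.1000 km = 6.7011e+06 m
da_rev = 2*pi*rho*a^2/BC = 2*pi*1.379e-11*(6.7011e+06)^2/118.9 = 32.723103 m per revolution
N = H/da_rev = 53628.0000 m / 32.723103 m = 1638.8421 revolutions
P = 2*pi*sqrt(a^3/mu) = 5459.2172 s
lifetime = N*P = 1638.8421 * 5459.2172 = 8.9467951e+06 s = 103.5509 days

103.5509 days


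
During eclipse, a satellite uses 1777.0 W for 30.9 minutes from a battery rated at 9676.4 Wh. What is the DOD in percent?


E_used = P * t / 60 = 1777.0 * 30.9 / 60 = 915.1550 Wh
DOD = E_used / E_total * 100 = 915.1550 / 9676.4 * 100
DOD = 9.4576 %

9.4576 %


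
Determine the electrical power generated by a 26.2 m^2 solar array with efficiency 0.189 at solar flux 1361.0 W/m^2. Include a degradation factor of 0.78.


P = area * eta * S * degradation
P = 26.2 * 0.189 * 1361.0 * 0.78
P = 5256.7318 W

5256.7318 W


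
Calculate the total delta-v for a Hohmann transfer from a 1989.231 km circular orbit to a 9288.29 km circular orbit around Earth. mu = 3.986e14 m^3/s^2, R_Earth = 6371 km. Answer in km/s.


r1 = 8360.2310 km = 8.360231e+06 m
r2 = 15659.2900 km = 1.565929e+07 m
dv1 = sqrt(mu/r1)*(sqrt(2*r2/(r1+r2)) - 1) = 979.6428 m/s
dv2 = sqrt(mu/r2)*(1 - sqrt(2*r1/(r1+r2))) = 835.8066 m/s
total dv = |dv1| + |dv2| = 979.6428 + 835.8066 = 1815.4494 m/s = 1.8154 km/s

1.8154 km/s


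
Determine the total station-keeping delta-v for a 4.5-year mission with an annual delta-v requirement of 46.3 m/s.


dV = rate * years = 46.3 * 4.5
dV = 208.3500 m/s

208.3500 m/s


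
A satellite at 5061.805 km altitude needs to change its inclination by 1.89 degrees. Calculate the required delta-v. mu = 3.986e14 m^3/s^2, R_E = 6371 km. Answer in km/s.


r = 11432.8050 km = 1.1432805e+07 m
V = sqrt(mu/r) = 5904.6240 m/s
di = 1.89 deg = 0.03298672 rad
dV = 2*V*sin(di/2) = 2*5904.6240*sin(0.01649336)
dV = 194.7654 m/s = 0.1947654 km/s

0.1948 km/s


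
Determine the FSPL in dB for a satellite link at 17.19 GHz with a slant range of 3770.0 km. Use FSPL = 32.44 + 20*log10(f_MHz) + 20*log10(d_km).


f = 17.19 GHz = 17190.0000 MHz
d = 3770.0 km
FSPL = 32.44 + 20*log10(17190.0000) + 20*log10(3770.0)
FSPL = 32.44 + 84.7055 + 71.5268
FSPL = 188.6723 dB

188.6723 dB


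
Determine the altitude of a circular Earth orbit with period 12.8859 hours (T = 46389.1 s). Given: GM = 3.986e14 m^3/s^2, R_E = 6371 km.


T = 46389.1 s
r = (mu*T^2/(4*pi^2))^(1/3) = (3.986e14 * 46389.1^2 / (4*pi^2))^(1/3)
r = 2.7904215e+07 m = 27904.2155 km
alt = r - R_E = 27904.2155 - 6371 = 21533.2155 km

21533.2155 km


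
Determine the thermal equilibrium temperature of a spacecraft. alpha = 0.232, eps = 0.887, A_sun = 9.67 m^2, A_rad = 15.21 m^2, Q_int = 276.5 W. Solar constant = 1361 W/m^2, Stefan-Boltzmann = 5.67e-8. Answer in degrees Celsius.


Numerator = alpha*S*A_sun + Q_int = 0.232*1361*9.67 + 276.5 = 3329.8218 W
Denominator = eps*sigma*A_rad = 0.887*5.67e-8*15.21 = 7.6495501e-07 W/K^4
T^4 = 4.3529643e+09 K^4
T = 256.8599 K = -16.2901 C

-16.2901 degrees Celsius


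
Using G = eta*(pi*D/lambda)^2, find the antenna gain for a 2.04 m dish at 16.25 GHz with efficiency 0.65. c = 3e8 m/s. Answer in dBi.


lambda = c/f = 3e8 / 1.625e+10 = 0.01846154 m
G = eta*(pi*D/lambda)^2 = 0.65*(pi*2.04/0.01846154)^2
G = 78331.7191 (linear)
G = 10*log10(78331.7191) = 48.9394 dBi

48.9394 dBi


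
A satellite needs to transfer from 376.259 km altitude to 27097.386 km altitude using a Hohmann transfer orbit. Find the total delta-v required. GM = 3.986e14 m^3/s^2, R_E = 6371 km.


r1 = 6747.2590 km = 6.747259e+06 m
r2 = 33468.3860 km = 3.3468386e+07 m
dv1 = sqrt(mu/r1)*(sqrt(2*r2/(r1+r2)) - 1) = 2229.9944 m/s
dv2 = sqrt(mu/r2)*(1 - sqrt(2*r1/(r1+r2))) = 1451.9597 m/s
total dv = |dv1| + |dv2| = 2229.9944 + 1451.9597 = 3681.9541 m/s = 3.6820 km/s

3.6820 km/s


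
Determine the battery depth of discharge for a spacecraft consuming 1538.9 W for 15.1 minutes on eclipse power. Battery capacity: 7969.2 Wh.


E_used = P * t / 60 = 1538.9 * 15.1 / 60 = 387.2898 Wh
DOD = E_used / E_total * 100 = 387.2898 / 7969.2 * 100
DOD = 4.8598 %

4.8598 %


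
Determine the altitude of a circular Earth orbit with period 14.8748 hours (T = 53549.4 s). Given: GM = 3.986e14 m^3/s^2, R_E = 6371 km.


T = 53549.4 s
r = (mu*T^2/(4*pi^2))^(1/3) = (3.986e14 * 53549.4^2 / (4*pi^2))^(1/3)
r = 3.0706402e+07 m = 30706.4016 km
alt = r - R_E = 30706.4016 - 6371 = 24335.4016 km

24335.4016 km


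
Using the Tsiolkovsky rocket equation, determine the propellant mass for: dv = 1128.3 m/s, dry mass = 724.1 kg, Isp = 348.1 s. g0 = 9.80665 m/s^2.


ve = Isp * g0 = 348.1 * 9.80665 = 3413.694865 m/s
mass ratio = exp(dv/ve) = exp(1128.3/3413.694865) = 1.39169389
m_prop = m_dry * (mr - 1) = 724.1 * (1.39169389 - 1)
m_prop = 283.6255 kg

283.6255 kg


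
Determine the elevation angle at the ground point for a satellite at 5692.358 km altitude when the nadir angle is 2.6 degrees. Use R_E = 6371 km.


r = R_E + alt = 12063.3580 km
Law of sines in the satellite / Earth-center / ground-point triangle:
  sin(nadir)/R_E = sin(90 + el)/r  =>  cos(el) = (r/R_E)*sin(nadir)
cos(el) = (12063.3580 / 6371.0000) * sin(2.6 deg) = 0.08589389
el = arccos(0.08589389) = 85.0726 deg
(Earth-central angle = 90 - nadir - el = 2.3274 deg)

85.0726 degrees


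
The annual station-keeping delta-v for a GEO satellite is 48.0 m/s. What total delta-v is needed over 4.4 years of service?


dV = rate * years = 48.0 * 4.4
dV = 211.2000 m/s

211.2000 m/s


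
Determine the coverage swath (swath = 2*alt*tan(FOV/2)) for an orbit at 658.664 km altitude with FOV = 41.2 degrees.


FOV = 41.2 deg = 0.7190757 rad
swath = 2 * alt * tan(FOV/2) = 2 * 658.664 * tan(0.3595378)
swath = 2 * 658.664 * 0.3758753
swath = 495.1510 km

495.1510 km


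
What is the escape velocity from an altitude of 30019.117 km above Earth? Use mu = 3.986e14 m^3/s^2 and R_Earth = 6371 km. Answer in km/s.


r = 6371.0 + 30019.117 = 36390.1170 km = 3.6390117e+07 m
v_esc = sqrt(2*mu/r) = sqrt(2*3.986e14 / 3.6390117e+07)
v_esc = 4680.4964 m/s = 4.6805 km/s

4.6805 km/s


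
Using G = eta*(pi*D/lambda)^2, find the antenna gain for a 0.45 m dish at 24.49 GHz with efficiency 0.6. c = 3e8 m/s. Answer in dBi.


lambda = c/f = 3e8 / 2.449e+10 = 0.0122499 m
G = eta*(pi*D/lambda)^2 = 0.6*(pi*0.45/0.0122499)^2
G = 7991.1831 (linear)
G = 10*log10(7991.1831) = 39.0261 dBi

39.0261 dBi


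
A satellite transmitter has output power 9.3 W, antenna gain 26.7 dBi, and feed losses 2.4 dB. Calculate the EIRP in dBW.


Pt = 9.3 W = 9.6848 dBW
EIRP = Pt_dBW + Gt - losses = 9.6848 + 26.7 - 2.4 = 33.9848 dBW

33.9848 dBW


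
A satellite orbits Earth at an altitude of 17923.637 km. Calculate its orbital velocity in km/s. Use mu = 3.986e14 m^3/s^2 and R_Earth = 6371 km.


r = R_E + alt = 6371.0 + 17923.637 = 24294.6370 km = 2.4294637e+07 m
v = sqrt(mu/r) = sqrt(3.986e14 / 2.4294637e+07) = 4050.5448 m/s = 4.0505 km/s

4.0505 km/s


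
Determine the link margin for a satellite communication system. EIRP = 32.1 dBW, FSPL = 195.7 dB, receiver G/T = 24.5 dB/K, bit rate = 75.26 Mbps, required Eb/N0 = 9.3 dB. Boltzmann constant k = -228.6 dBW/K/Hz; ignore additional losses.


C/N0 = EIRP - FSPL + G/T - k = 32.1 - 195.7 + 24.5 - (-228.6)
C/N0 = 89.5000 dB-Hz
R_b = 75.26 Mbps = 7.526e+07 bps -> 10*log10(R_b) = 78.7656 dB-Hz
Eb/N0 = C/N0 - 10*log10(R_b) = 89.5000 - 78.7656 = 10.7344 dB
Margin = Eb/N0 - Eb/N0_req = 10.7344 - 9.3 = 1.4344 dB (link closes)

1.4344 dB


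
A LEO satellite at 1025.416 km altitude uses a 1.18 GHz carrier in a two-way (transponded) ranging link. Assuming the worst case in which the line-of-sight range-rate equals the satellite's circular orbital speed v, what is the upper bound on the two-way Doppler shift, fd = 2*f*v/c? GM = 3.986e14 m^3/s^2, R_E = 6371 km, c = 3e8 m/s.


r = 7.396416e+06 m
v = sqrt(mu/r) = 7341.0466 m/s (worst-case radial velocity)
f = 1.18 GHz = 1.18e+09 Hz
fd = 2*f*v/c = 2*1.18e+09*7341.0466/3.0e+08
fd = 57749.5668 Hz

57749.5668 Hz


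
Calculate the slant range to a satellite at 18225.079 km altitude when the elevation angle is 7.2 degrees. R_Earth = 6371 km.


h = 18225.079 km, el = 7.2 deg
d = -R_E*sin(el) + sqrt((R_E*sin(el))^2 + 2*R_E*h + h^2)
d = -6371.0000*sin(0.1256637) + sqrt((6371.0000*0.1253332)^2 + 2*6371.0000*18225.079 + 18225.079^2)
d = 22971.5474 km

22971.5474 km


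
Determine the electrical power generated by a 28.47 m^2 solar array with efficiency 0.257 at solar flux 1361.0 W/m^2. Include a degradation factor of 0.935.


P = area * eta * S * degradation
P = 28.47 * 0.257 * 1361.0 * 0.935
P = 9310.8714 W

9310.8714 W


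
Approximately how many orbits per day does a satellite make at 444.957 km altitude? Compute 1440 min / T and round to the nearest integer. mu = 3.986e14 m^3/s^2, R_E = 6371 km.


r = 6.815957e+06 m
T = 2*pi*sqrt(r^3/mu) = 5600.1735 s = 93.3362 min
revs/day = 1440 / 93.3362 = 15.4281
Rounded: 15 revolutions per day

15 revolutions per day


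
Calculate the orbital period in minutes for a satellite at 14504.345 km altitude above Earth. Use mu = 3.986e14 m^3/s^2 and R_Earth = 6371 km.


r = 20875.3450 km = 2.0875345e+07 m
T = 2*pi*sqrt(r^3/mu) = 2*pi*sqrt(9.0970584e+21 / 3.986e14)
T = 30016.6149 s = 500.2769 min

500.2769 minutes


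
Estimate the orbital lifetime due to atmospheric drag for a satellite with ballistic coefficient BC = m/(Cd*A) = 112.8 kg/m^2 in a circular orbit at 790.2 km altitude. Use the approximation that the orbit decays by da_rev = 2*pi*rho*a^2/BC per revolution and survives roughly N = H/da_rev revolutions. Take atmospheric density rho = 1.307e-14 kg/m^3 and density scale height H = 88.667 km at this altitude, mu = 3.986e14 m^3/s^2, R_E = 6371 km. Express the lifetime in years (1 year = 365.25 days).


a = R_E + alt = 7161.2000 km = 7.1612e+06 m
da_rev = 2*pi*rho*a^2/BC = 2*pi*1.307e-14*(7.1612e+06)^2/112.8 = 0.0373351553 m per revolution
N = H/da_rev = 88667.0000 m / 0.0373351553 m = 2.374893e+06 revolutions
P = 2*pi*sqrt(a^3/mu) = 6031.0083 s
lifetime = N*P = 2.374893e+06 * 6031.0083 = 1.4323e+10 s = 165775.4576 days
years = 165775.4576 / 365.25 = 453.8685 years

453.8685 years


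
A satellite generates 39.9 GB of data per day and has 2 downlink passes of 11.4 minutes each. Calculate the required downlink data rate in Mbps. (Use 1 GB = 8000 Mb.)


total contact time = 2 * 11.4 * 60 = 1368.0000 s
data = 39.9 GB = 319200.0000 Mb
rate = 319200.0000 / 1368.0000 = 233.3333 Mbps

233.3333 Mbps


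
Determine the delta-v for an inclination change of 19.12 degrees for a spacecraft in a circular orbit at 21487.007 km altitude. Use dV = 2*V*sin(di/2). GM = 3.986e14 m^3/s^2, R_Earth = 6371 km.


r = 27858.0070 km = 2.7858007e+07 m
V = sqrt(mu/r) = 3782.6279 m/s
di = 19.12 deg = 0.333707 rad
dV = 2*V*sin(di/2) = 2*3782.6279*sin(0.1668535)
dV = 1256.4404 m/s = 1.2564 km/s

1.2564 km/s


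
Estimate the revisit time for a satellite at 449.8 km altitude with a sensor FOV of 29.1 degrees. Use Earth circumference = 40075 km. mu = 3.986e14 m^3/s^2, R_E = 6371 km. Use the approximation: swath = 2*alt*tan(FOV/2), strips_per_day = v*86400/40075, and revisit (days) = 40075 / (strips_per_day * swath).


swath = 2*449.8*tan(0.2539454) = 233.4901 km
v = sqrt(mu/r) = 7644.5335 m/s = 7.6445 km/s
strips/day = v*86400/40075 = 7.6445*86400/40075 = 16.4813
coverage/day = strips * swath = 16.4813 * 233.4901 = 3848.2184 km
revisit = 40075 / 3848.2184 = 10.4139 days

10.4139 days


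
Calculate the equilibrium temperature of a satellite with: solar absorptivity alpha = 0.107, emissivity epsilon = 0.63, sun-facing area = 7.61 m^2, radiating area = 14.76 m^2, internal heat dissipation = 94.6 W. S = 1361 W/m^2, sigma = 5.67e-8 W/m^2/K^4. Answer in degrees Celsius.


Numerator = alpha*S*A_sun + Q_int = 0.107*1361*7.61 + 94.6 = 1202.8215 W
Denominator = eps*sigma*A_rad = 0.63*5.67e-8*14.76 = 5.2724196e-07 W/K^4
T^4 = 2.2813463e+09 K^4
T = 218.5485 K = -54.6015 C

-54.6015 degrees Celsius


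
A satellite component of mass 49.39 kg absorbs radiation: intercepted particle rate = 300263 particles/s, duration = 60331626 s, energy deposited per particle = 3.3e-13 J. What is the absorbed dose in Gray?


Total energy deposited = rate * time * E_per
  = 300263 * 60331626 * 3.3e-13 = 5.9781 J
Dose = E_total / mass = 5.9781 / 49.39
Dose = 0.121038 Gy

0.1210 Gy


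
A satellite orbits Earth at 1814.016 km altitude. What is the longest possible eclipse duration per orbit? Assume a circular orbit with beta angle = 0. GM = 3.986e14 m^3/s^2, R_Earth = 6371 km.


r = 8185.0160 km
T = 122.8257 min
Eclipse fraction = arcsin(R_E/r)/pi = arcsin(6371.0000/8185.0160)/pi
= arcsin(0.7783736)/pi = 0.283955
Eclipse duration = 0.283955 * 122.8257 = 34.8770 min

34.8770 minutes


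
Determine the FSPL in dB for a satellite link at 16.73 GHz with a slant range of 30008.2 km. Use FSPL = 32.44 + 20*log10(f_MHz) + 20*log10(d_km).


f = 16.73 GHz = 16730.0000 MHz
d = 30008.2 km
FSPL = 32.44 + 20*log10(16730.0000) + 20*log10(30008.2)
FSPL = 32.44 + 84.4699 + 89.5448
FSPL = 206.4547 dB

206.4547 dB


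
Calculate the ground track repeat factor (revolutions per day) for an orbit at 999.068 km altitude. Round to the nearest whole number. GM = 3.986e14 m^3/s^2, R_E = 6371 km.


r = 7.370068e+06 m
T = 2*pi*sqrt(r^3/mu) = 6296.7792 s = 104.9463 min
revs/day = 1440 / 104.9463 = 13.7213
Rounded: 14 revolutions per day

14 revolutions per day


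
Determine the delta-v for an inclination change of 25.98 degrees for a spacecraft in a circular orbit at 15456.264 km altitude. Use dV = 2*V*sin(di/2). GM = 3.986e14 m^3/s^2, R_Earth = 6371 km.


r = 21827.2640 km = 2.1827264e+07 m
V = sqrt(mu/r) = 4273.3552 m/s
di = 25.98 deg = 0.4534365 rad
dV = 2*V*sin(di/2) = 2*4273.3552*sin(0.2267183)
dV = 1921.1381 m/s = 1.9211 km/s

1.9211 km/s


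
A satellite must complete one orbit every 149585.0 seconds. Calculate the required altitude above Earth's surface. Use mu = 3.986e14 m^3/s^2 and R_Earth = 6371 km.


T = 149585.0 s
r = (mu*T^2/(4*pi^2))^(1/3) = (3.986e14 * 149585.0^2 / (4*pi^2))^(1/3)
r = 6.0904757e+07 m = 60904.7572 km
alt = r - R_E = 60904.7572 - 6371 = 54533.7572 km

54533.7572 km


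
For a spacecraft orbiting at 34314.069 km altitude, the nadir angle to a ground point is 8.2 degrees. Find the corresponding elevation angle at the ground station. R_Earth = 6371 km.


r = R_E + alt = 40685.0690 km
Law of sines in the satellite / Earth-center / ground-point triangle:
  sin(nadir)/R_E = sin(90 + el)/r  =>  cos(el) = (r/R_E)*sin(nadir)
cos(el) = (40685.0690 / 6371.0000) * sin(8.2 deg) = 0.9108253
el = arccos(0.9108253) = 24.3803 deg
(Earth-central angle = 90 - nadir - el = 57.4197 deg)

24.3803 degrees


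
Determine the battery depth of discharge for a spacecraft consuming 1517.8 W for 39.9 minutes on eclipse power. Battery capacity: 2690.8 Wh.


E_used = P * t / 60 = 1517.8 * 39.9 / 60 = 1009.3370 Wh
DOD = E_used / E_total * 100 = 1009.3370 / 2690.8 * 100
DOD = 37.5107 %

37.5107 %


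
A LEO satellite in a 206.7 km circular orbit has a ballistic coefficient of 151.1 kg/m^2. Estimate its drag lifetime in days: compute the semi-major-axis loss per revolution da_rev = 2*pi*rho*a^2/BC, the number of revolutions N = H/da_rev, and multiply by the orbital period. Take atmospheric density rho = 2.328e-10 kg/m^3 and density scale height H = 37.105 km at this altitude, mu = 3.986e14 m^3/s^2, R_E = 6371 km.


a = R_E + alt = 6577.7000 km = 6.5777e+06 m
da_rev = 2*pi*rho*a^2/BC = 2*pi*2.328e-10*(6.5777e+06)^2/151.1 = 418.838412 m per revolution
N = H/da_rev = 37105.0000 m / 418.838412 m = 88.5903 revolutions
P = 2*pi*sqrt(a^3/mu) = 5309.1172 s
lifetime = N*P = 88.5903 * 5309.1172 = 470336.0268 s = 5.4437 days

5.4437 days


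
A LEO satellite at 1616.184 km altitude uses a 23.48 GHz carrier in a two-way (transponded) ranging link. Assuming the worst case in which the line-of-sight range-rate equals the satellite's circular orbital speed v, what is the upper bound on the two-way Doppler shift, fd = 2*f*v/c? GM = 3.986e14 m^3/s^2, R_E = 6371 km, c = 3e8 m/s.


r = 7.987184e+06 m
v = sqrt(mu/r) = 7064.3434 m/s (worst-case radial velocity)
f = 23.48 GHz = 2.348e+10 Hz
fd = 2*f*v/c = 2*2.348e+10*7064.3434/3.0e+08
fd = 1.1058052e+06 Hz

1.1058e+06 Hz


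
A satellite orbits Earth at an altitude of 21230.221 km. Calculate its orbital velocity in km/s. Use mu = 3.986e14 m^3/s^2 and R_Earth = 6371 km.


r = R_E + alt = 6371.0 + 21230.221 = 27601.2210 km = 2.7601221e+07 m
v = sqrt(mu/r) = sqrt(3.986e14 / 2.7601221e+07) = 3800.1829 m/s = 3.8002 km/s

3.8002 km/s


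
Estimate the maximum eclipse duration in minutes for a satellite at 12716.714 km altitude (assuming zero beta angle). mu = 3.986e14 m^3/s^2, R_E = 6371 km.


r = 19087.7140 km
T = 437.4122 min
Eclipse fraction = arcsin(R_E/r)/pi = arcsin(6371.0000/19087.7140)/pi
= arcsin(0.3337749)/pi = 0.1083225
Eclipse duration = 0.1083225 * 437.4122 = 47.3816 min

47.3816 minutes


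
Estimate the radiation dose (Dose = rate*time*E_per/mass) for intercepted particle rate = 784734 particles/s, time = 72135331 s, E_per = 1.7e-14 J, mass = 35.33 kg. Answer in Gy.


Total energy deposited = rate * time * E_per
  = 784734 * 72135331 * 1.7e-14 = 0.9623198 J
Dose = E_total / mass = 0.9623198 / 35.33
Dose = 0.02723804 Gy

0.0272 Gy


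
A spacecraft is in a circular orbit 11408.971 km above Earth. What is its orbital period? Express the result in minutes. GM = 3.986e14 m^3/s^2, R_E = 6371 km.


r = 17779.9710 km = 1.7779971e+07 m
T = 2*pi*sqrt(r^3/mu) = 2*pi*sqrt(5.6207354e+21 / 3.986e14)
T = 23594.3378 s = 393.2390 min

393.2390 minutes


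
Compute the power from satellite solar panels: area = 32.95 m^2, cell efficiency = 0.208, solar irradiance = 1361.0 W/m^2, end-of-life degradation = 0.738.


P = area * eta * S * degradation
P = 32.95 * 0.208 * 1361.0 * 0.738
P = 6883.8792 W

6883.8792 W


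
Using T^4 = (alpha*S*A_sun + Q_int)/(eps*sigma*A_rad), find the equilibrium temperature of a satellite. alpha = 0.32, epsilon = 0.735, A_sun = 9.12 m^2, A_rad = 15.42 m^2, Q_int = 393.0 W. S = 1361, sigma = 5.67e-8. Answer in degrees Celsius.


Numerator = alpha*S*A_sun + Q_int = 0.32*1361*9.12 + 393.0 = 4364.9424 W
Denominator = eps*sigma*A_rad = 0.735*5.67e-8*15.42 = 6.4262079e-07 W/K^4
T^4 = 6.7924077e+09 K^4
T = 287.0820 K = 13.9320 C

13.9320 degrees Celsius


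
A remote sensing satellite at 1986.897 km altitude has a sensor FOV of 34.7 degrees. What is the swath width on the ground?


FOV = 34.7 deg = 0.6056293 rad
swath = 2 * alt * tan(FOV/2) = 2 * 1986.897 * tan(0.3028146)
swath = 2 * 1986.897 * 0.3124229
swath = 1241.5042 km

1241.5042 km


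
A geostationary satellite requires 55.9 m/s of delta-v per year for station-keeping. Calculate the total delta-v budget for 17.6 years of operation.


dV = rate * years = 55.9 * 17.6
dV = 983.8400 m/s

983.8400 m/s


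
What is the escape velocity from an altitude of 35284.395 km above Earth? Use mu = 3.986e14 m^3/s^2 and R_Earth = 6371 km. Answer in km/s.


r = 6371.0 + 35284.395 = 41655.3950 km = 4.1655395e+07 m
v_esc = sqrt(2*mu/r) = sqrt(2*3.986e14 / 4.1655395e+07)
v_esc = 4374.6974 m/s = 4.3747 km/s

4.3747 km/s


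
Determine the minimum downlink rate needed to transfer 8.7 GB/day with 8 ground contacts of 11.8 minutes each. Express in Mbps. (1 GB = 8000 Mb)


total contact time = 8 * 11.8 * 60 = 5664.0000 s
data = 8.7 GB = 69600.0000 Mb
rate = 69600.0000 / 5664.0000 = 12.2881 Mbps

12.2881 Mbps
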